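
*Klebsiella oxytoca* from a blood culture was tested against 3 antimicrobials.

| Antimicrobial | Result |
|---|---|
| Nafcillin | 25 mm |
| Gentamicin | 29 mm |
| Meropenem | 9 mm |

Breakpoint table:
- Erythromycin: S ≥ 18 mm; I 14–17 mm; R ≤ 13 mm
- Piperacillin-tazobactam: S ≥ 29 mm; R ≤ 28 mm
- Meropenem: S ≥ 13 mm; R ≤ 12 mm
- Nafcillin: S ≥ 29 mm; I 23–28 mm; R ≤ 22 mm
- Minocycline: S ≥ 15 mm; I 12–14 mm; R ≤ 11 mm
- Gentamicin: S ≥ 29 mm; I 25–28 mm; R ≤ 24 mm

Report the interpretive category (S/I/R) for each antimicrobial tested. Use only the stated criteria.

Nafcillin 25 mm: in 23–28 mm — I
Gentamicin 29 mm: ≥ 29 mm — Susceptible
Meropenem: 9 mm is ≤ 12 mm — Resistant

I, S, R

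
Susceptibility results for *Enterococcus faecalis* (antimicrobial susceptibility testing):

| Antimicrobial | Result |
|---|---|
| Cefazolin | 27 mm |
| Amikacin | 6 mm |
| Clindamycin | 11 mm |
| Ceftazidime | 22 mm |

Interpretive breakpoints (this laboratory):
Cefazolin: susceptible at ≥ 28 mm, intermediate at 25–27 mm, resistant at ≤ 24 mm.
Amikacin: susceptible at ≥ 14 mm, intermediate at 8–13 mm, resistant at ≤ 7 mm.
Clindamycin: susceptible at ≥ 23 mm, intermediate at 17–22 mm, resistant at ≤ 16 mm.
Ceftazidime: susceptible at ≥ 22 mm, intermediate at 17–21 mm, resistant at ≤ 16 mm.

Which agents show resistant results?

Cefazolin (27 mm) in 25–27 mm — Intermediate
Amikacin 6 mm: ≤ 7 mm ⇒ R
Clindamycin 11 mm: ≤ 16 mm — resistant
Ceftazidime 22 mm: ≥ 22 mm → S

amikacin, clindamycin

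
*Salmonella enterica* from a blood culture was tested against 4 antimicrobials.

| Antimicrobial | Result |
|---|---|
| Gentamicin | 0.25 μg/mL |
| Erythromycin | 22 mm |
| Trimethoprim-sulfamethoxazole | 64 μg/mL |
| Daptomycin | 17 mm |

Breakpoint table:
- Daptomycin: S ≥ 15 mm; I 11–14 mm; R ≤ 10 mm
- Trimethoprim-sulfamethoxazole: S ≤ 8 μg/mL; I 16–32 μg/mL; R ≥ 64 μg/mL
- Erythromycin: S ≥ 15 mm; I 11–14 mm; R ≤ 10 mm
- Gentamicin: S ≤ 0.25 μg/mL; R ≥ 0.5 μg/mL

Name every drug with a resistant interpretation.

Gentamicin (0.25 μg/mL) ≤ 0.25 μg/mL — Susceptible
Erythromycin: 22 mm is ≥ 15 mm → S
Trimethoprim-sulfamethoxazole: 64 μg/mL is ≥ 64 μg/mL → resistant
Daptomycin: 17 mm is ≥ 15 mm — S

trimethoprim-sulfamethoxazole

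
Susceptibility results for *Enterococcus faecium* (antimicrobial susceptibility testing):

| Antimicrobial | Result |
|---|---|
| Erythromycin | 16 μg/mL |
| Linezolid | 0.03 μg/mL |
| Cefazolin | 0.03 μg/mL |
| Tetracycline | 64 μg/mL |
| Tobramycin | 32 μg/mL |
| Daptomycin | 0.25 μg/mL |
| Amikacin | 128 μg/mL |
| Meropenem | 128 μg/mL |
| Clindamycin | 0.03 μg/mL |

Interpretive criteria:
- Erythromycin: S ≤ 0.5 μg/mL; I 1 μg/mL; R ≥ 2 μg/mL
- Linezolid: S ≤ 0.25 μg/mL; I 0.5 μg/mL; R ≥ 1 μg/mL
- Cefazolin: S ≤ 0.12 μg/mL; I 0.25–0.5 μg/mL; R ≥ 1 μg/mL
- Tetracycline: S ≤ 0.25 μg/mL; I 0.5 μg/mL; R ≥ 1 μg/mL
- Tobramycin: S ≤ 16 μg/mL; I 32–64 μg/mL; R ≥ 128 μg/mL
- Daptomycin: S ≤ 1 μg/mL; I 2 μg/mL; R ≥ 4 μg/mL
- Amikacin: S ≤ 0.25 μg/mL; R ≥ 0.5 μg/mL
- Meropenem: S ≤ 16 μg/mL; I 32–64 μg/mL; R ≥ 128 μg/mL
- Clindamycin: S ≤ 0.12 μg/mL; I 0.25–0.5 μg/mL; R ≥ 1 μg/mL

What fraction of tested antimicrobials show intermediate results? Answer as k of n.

1 of 9

Erythromycin (16 μg/mL) ≥ 2 μg/mL — resistant
Linezolid: 0.03 μg/mL is ≤ 0.25 μg/mL → Susceptible
Cefazolin (0.03 μg/mL) ≤ 0.12 μg/mL → Susceptible
Tetracycline: 64 μg/mL is ≥ 1 μg/mL — resistant
Tobramycin (32 μg/mL) in 32–64 μg/mL — I
Daptomycin: 0.25 μg/mL is ≤ 1 μg/mL ⇒ Susceptible
Amikacin 128 μg/mL: ≥ 0.5 μg/mL ⇒ resistant
Meropenem 128 μg/mL: ≥ 128 μg/mL ⇒ Resistant
Clindamycin (0.03 μg/mL) ≤ 0.12 μg/mL ⇒ susceptible
Intermediate: 1/9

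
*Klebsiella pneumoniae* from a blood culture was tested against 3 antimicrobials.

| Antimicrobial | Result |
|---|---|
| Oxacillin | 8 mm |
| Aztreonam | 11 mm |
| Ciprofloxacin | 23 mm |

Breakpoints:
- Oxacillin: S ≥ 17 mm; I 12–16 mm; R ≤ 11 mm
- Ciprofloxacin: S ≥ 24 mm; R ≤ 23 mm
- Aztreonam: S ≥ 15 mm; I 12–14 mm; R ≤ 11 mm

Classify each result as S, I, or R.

Oxacillin (8 mm) ≤ 11 mm → resistant
Aztreonam (11 mm) ≤ 11 mm — Resistant
Ciprofloxacin: 23 mm is ≤ 23 mm — R

R, R, R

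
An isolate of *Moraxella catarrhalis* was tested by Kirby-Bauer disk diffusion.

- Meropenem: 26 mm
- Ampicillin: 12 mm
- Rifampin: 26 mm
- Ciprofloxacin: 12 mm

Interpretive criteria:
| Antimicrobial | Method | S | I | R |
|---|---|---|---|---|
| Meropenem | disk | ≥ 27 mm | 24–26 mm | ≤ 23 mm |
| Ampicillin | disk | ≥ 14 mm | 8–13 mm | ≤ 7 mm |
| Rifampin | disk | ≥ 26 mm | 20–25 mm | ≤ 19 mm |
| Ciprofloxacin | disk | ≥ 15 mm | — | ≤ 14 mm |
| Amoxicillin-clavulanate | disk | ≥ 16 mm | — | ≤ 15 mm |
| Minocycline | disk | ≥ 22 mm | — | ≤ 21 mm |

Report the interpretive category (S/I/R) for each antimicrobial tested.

I, I, S, R

Meropenem: 26 mm is in 24–26 mm — intermediate
Ampicillin: 12 mm is in 8–13 mm ⇒ intermediate
Rifampin 26 mm: ≥ 26 mm — susceptible
Ciprofloxacin: 12 mm is ≤ 14 mm ⇒ R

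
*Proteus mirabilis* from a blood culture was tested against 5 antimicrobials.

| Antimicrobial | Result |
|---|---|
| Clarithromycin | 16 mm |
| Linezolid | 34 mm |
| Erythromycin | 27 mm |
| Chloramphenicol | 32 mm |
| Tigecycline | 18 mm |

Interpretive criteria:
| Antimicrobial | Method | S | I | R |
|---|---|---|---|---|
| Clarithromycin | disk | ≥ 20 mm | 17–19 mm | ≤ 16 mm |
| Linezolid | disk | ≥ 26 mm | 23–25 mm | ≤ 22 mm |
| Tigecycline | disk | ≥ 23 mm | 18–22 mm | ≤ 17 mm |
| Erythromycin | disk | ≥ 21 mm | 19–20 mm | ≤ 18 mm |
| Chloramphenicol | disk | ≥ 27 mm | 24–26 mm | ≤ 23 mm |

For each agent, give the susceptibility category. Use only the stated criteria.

R, S, S, S, I

Clarithromycin (16 mm) ≤ 16 mm → R
Linezolid (34 mm) ≥ 26 mm — S
Erythromycin (27 mm) ≥ 21 mm → susceptible
Chloramphenicol 32 mm: ≥ 27 mm — Susceptible
Tigecycline: 18 mm is in 18–22 mm ⇒ intermediate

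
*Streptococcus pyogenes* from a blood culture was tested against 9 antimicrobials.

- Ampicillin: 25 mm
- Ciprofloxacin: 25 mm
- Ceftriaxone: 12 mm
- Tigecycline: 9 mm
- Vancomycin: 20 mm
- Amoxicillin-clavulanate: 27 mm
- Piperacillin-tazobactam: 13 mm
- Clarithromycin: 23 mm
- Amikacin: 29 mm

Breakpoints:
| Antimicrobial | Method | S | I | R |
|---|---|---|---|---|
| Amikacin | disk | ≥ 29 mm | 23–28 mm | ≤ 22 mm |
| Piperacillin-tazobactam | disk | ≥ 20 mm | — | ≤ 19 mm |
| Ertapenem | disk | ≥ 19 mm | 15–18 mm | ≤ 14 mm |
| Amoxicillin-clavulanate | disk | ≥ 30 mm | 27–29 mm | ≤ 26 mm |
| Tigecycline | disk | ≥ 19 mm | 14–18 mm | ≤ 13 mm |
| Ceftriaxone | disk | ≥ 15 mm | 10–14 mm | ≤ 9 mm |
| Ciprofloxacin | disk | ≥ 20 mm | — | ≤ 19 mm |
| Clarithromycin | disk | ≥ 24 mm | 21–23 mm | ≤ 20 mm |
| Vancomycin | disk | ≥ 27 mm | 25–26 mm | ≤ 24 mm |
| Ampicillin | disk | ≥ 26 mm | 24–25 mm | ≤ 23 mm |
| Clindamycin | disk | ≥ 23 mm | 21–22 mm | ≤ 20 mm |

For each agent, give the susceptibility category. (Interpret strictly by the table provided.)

I, S, I, R, R, I, R, I, S

Ampicillin 25 mm: in 24–25 mm ⇒ intermediate
Ciprofloxacin 25 mm: ≥ 20 mm ⇒ susceptible
Ceftriaxone: 12 mm is in 10–14 mm ⇒ intermediate
Tigecycline 9 mm: ≤ 13 mm — resistant
Vancomycin 20 mm: ≤ 24 mm ⇒ Resistant
Amoxicillin-clavulanate: 27 mm is in 27–29 mm → intermediate
Piperacillin-tazobactam (13 mm) ≤ 19 mm — R
Clarithromycin (23 mm) in 21–23 mm → intermediate
Amikacin (29 mm) ≥ 29 mm — S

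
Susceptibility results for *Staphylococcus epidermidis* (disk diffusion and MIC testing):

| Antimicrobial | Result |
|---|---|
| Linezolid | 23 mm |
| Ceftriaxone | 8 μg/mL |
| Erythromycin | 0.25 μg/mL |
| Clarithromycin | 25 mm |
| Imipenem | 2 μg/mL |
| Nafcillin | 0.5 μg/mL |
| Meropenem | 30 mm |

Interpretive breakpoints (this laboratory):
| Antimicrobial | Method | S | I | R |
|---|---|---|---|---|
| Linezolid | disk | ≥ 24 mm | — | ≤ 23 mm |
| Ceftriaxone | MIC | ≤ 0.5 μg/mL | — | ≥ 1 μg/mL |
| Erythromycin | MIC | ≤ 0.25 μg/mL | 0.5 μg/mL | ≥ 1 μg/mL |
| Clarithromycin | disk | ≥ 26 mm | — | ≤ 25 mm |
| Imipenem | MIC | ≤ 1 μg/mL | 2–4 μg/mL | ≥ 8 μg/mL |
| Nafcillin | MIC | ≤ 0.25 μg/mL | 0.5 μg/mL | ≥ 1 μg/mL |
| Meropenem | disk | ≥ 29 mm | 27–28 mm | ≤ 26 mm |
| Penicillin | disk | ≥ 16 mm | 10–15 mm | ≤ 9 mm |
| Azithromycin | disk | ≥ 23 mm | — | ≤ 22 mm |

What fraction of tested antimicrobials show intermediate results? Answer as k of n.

Linezolid 23 mm: ≤ 23 mm — Resistant
Ceftriaxone 8 μg/mL: ≥ 1 μg/mL — R
Erythromycin (0.25 μg/mL) ≤ 0.25 μg/mL → S
Clarithromycin (25 mm) ≤ 25 mm ⇒ Resistant
Imipenem 2 μg/mL: in 2–4 μg/mL → Intermediate
Nafcillin (0.5 μg/mL) = 0.5 μg/mL — intermediate
Meropenem 30 mm: ≥ 29 mm — susceptible
Intermediate: 2/7

2 of 7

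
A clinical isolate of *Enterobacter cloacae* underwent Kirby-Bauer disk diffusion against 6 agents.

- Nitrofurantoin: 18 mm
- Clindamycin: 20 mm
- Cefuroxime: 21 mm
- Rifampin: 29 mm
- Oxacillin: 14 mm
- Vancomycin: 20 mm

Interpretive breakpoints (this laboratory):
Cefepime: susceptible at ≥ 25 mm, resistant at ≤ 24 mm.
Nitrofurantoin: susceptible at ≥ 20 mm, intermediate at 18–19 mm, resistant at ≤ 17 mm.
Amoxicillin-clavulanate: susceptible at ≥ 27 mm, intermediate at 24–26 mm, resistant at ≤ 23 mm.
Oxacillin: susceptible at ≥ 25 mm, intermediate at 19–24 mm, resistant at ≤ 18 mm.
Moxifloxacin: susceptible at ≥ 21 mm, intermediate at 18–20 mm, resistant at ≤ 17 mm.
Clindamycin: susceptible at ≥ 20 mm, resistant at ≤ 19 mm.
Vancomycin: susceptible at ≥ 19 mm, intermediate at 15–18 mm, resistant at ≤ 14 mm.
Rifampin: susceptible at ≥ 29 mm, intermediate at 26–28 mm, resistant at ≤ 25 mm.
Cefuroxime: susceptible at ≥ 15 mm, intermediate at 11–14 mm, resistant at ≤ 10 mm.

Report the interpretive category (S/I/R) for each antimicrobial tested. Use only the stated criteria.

Nitrofurantoin (18 mm) in 18–19 mm → intermediate
Clindamycin: 20 mm is ≥ 20 mm — susceptible
Cefuroxime 21 mm: ≥ 15 mm → S
Rifampin (29 mm) ≥ 29 mm ⇒ Susceptible
Oxacillin: 14 mm is ≤ 18 mm ⇒ resistant
Vancomycin 20 mm: ≥ 19 mm → S

I, S, S, S, R, S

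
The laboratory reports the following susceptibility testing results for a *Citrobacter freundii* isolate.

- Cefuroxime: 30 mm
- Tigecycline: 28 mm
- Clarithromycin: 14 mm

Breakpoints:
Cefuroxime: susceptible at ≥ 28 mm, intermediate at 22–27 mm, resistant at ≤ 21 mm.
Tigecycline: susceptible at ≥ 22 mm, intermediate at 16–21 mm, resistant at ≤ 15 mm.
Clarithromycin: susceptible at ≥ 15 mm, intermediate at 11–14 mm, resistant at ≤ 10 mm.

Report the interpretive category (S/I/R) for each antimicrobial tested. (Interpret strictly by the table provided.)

S, S, I

Cefuroxime (30 mm) ≥ 28 mm ⇒ Susceptible
Tigecycline 28 mm: ≥ 22 mm ⇒ S
Clarithromycin: 14 mm is in 11–14 mm → Intermediate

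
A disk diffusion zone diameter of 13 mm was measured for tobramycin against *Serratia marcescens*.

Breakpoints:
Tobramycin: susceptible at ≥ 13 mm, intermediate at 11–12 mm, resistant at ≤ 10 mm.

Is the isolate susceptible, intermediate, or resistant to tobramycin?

Susceptible

Tobramycin: 13 mm is ≥ 13 mm ⇒ susceptible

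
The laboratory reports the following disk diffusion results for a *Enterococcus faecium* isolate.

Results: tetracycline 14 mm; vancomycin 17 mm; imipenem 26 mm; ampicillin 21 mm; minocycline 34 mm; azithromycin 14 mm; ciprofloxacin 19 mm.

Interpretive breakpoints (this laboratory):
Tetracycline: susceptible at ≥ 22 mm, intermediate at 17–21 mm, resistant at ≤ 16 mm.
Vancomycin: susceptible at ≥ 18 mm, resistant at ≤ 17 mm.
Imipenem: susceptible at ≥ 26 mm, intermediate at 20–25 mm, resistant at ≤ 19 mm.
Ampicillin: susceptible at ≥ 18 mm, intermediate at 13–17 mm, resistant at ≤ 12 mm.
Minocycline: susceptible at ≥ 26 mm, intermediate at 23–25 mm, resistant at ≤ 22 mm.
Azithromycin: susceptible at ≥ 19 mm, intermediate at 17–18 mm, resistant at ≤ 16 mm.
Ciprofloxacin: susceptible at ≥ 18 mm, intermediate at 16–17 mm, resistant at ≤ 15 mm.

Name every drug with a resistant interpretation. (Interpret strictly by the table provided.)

tetracycline, vancomycin, azithromycin

Tetracycline 14 mm: ≤ 16 mm → R
Vancomycin 17 mm: ≤ 17 mm ⇒ Resistant
Imipenem 26 mm: ≥ 26 mm ⇒ Susceptible
Ampicillin: 21 mm is ≥ 18 mm ⇒ Susceptible
Minocycline 34 mm: ≥ 26 mm — Susceptible
Azithromycin: 14 mm is ≤ 16 mm ⇒ resistant
Ciprofloxacin 19 mm: ≥ 18 mm — susceptible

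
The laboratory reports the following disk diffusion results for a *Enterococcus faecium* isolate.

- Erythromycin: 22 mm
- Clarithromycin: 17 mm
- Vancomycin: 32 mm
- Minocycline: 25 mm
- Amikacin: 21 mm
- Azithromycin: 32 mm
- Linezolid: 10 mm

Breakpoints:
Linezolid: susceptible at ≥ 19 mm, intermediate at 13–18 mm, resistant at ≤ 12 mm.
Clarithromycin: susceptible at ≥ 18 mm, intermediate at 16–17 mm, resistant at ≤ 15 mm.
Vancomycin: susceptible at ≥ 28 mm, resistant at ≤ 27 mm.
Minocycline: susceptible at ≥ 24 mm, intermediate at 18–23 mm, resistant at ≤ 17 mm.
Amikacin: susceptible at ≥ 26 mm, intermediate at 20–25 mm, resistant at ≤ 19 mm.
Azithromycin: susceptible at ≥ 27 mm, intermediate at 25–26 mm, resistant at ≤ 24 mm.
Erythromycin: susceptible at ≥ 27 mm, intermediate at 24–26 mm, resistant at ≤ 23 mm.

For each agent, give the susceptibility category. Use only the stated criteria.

R, I, S, S, I, S, R

Erythromycin: 22 mm is ≤ 23 mm — R
Clarithromycin (17 mm) in 16–17 mm ⇒ I
Vancomycin (32 mm) ≥ 28 mm — Susceptible
Minocycline: 25 mm is ≥ 24 mm → Susceptible
Amikacin (21 mm) in 20–25 mm ⇒ I
Azithromycin: 32 mm is ≥ 27 mm — S
Linezolid 10 mm: ≤ 12 mm → Resistant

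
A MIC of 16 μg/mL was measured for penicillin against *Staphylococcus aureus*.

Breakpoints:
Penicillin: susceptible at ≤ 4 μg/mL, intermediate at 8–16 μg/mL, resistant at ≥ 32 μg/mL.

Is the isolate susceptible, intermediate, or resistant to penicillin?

Penicillin: 16 μg/mL is in 8–16 μg/mL — intermediate

I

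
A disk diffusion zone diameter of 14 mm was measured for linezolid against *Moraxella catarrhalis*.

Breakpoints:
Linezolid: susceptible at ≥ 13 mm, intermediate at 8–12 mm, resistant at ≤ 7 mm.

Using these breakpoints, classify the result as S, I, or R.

Linezolid 14 mm: ≥ 13 mm ⇒ Susceptible

Susceptible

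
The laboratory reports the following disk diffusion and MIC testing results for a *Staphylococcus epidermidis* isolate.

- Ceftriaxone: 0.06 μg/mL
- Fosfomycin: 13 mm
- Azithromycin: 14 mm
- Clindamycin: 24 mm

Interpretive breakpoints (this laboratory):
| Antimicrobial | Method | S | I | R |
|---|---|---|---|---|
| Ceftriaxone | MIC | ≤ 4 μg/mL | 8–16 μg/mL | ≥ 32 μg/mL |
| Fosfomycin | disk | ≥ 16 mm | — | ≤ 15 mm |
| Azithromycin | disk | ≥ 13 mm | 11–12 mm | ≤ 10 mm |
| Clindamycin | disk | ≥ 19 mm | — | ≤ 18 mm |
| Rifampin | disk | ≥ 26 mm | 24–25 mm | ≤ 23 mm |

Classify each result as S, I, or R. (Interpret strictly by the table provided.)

Ceftriaxone 0.06 μg/mL: ≤ 4 μg/mL → Susceptible
Fosfomycin 13 mm: ≤ 15 mm — resistant
Azithromycin 14 mm: ≥ 13 mm — Susceptible
Clindamycin (24 mm) ≥ 19 mm ⇒ S

S, R, S, S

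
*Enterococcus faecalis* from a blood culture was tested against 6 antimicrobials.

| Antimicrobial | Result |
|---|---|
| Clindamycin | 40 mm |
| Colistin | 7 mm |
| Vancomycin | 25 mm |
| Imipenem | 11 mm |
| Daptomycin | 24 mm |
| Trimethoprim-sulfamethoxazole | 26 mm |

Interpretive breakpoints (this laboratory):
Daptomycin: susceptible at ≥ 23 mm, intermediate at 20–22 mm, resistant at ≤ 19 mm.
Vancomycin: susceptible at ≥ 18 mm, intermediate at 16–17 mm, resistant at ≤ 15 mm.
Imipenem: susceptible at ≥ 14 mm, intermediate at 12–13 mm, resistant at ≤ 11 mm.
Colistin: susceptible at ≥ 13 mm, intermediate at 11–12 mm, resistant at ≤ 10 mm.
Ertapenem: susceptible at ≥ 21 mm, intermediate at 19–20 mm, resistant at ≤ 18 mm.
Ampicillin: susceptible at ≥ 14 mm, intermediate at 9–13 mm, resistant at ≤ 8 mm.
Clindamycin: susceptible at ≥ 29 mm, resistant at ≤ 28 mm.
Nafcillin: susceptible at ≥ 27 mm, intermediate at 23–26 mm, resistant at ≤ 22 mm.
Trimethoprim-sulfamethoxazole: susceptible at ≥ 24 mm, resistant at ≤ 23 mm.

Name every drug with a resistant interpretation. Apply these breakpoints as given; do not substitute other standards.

Clindamycin: 40 mm is ≥ 29 mm → S
Colistin (7 mm) ≤ 10 mm — R
Vancomycin (25 mm) ≥ 18 mm — S
Imipenem: 11 mm is ≤ 11 mm → resistant
Daptomycin: 24 mm is ≥ 23 mm ⇒ S
Trimethoprim-sulfamethoxazole: 26 mm is ≥ 24 mm → susceptible

colistin, imipenem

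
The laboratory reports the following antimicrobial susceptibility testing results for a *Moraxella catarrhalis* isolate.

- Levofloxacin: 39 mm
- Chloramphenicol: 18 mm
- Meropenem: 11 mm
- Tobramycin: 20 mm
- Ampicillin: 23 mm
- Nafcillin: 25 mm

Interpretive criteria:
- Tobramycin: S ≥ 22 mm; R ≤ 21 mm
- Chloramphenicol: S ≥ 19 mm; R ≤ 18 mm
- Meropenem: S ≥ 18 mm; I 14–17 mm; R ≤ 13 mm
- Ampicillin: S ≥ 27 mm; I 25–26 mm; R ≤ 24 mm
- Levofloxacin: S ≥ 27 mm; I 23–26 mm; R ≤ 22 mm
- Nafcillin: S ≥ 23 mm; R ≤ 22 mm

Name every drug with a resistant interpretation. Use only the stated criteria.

chloramphenicol, meropenem, tobramycin, ampicillin

Levofloxacin (39 mm) ≥ 27 mm → S
Chloramphenicol (18 mm) ≤ 18 mm — R
Meropenem 11 mm: ≤ 13 mm ⇒ Resistant
Tobramycin: 20 mm is ≤ 21 mm → R
Ampicillin 23 mm: ≤ 24 mm ⇒ Resistant
Nafcillin (25 mm) ≥ 23 mm → susceptible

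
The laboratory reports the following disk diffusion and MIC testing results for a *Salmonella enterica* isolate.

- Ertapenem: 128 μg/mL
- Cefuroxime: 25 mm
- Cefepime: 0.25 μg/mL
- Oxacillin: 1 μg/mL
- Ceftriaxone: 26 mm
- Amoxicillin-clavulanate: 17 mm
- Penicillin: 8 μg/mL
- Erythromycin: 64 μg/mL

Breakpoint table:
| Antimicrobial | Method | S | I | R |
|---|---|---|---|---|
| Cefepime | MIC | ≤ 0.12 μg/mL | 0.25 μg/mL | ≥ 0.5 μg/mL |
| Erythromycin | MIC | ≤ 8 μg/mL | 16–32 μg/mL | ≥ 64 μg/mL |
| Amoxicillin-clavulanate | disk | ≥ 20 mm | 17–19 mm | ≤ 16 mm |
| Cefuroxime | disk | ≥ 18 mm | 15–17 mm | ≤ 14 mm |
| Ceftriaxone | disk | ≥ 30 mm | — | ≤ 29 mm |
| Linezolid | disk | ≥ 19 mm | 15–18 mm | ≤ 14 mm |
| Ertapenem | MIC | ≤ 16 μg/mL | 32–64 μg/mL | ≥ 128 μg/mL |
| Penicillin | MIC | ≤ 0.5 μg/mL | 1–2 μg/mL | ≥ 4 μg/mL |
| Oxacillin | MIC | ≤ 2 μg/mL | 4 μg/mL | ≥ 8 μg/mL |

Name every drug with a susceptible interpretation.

cefuroxime, oxacillin

Ertapenem (128 μg/mL) ≥ 128 μg/mL — Resistant
Cefuroxime: 25 mm is ≥ 18 mm ⇒ Susceptible
Cefepime 0.25 μg/mL: = 0.25 μg/mL → intermediate
Oxacillin 1 μg/mL: ≤ 2 μg/mL ⇒ Susceptible
Ceftriaxone 26 mm: ≤ 29 mm → Resistant
Amoxicillin-clavulanate 17 mm: in 17–19 mm ⇒ Intermediate
Penicillin 8 μg/mL: ≥ 4 μg/mL → Resistant
Erythromycin: 64 μg/mL is ≥ 64 μg/mL → R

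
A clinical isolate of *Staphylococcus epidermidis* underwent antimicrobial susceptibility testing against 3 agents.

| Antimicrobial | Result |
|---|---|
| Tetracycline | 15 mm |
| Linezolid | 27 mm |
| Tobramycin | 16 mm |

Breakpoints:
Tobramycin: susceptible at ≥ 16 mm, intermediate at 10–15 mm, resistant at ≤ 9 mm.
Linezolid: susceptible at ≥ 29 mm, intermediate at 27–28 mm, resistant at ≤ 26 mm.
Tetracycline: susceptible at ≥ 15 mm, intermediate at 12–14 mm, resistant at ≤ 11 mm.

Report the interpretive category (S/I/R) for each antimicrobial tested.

Tetracycline 15 mm: ≥ 15 mm ⇒ Susceptible
Linezolid 27 mm: in 27–28 mm ⇒ intermediate
Tobramycin 16 mm: ≥ 16 mm — S

S, I, S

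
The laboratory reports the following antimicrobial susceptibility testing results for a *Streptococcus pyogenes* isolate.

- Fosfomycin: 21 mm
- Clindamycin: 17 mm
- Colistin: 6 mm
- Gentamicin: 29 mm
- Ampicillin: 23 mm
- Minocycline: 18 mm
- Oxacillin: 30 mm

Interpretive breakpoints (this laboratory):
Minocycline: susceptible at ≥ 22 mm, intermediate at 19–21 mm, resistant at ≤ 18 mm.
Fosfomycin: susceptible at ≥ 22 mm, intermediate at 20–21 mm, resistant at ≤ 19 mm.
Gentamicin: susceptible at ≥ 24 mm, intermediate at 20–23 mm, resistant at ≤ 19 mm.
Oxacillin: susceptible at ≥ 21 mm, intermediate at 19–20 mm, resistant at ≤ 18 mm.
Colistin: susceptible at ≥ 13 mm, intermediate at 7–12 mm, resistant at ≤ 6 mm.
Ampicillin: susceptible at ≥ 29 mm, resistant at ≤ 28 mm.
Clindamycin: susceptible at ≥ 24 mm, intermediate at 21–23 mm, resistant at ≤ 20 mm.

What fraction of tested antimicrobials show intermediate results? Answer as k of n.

Fosfomycin: 21 mm is in 20–21 mm — intermediate
Clindamycin (17 mm) ≤ 20 mm ⇒ Resistant
Colistin (6 mm) ≤ 6 mm ⇒ Resistant
Gentamicin (29 mm) ≥ 24 mm — Susceptible
Ampicillin 23 mm: ≤ 28 mm → R
Minocycline: 18 mm is ≤ 18 mm — resistant
Oxacillin (30 mm) ≥ 21 mm → Susceptible
Intermediate: 1/7

1 of 7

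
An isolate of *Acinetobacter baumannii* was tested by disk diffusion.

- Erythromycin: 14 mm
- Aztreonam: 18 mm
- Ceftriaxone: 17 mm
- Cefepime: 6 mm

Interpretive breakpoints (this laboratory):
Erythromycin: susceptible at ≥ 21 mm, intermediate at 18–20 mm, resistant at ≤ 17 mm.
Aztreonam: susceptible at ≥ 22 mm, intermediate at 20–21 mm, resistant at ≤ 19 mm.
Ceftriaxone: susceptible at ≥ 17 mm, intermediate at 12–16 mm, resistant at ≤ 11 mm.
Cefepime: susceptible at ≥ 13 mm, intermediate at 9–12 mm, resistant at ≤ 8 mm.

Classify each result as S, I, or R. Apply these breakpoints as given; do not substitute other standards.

R, R, S, R

Erythromycin (14 mm) ≤ 17 mm — Resistant
Aztreonam (18 mm) ≤ 19 mm ⇒ Resistant
Ceftriaxone (17 mm) ≥ 17 mm — Susceptible
Cefepime (6 mm) ≤ 8 mm ⇒ resistant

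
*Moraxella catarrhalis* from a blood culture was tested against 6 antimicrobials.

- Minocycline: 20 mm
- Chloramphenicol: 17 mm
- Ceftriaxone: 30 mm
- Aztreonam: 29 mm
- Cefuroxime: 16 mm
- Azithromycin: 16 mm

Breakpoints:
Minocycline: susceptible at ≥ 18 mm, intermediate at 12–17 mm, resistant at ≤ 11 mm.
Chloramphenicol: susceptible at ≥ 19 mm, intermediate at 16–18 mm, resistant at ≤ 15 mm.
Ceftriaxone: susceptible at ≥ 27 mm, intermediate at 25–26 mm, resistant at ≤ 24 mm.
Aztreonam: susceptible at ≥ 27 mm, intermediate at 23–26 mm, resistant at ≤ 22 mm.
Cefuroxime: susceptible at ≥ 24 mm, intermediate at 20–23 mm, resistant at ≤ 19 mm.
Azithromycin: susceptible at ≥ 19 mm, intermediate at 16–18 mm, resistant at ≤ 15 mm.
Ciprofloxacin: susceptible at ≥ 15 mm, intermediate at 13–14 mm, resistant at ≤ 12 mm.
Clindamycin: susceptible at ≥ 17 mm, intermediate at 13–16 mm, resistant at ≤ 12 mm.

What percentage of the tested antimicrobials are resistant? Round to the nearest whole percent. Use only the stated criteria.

17%

Minocycline: 20 mm is ≥ 18 mm → S
Chloramphenicol 17 mm: in 16–18 mm — Intermediate
Ceftriaxone: 30 mm is ≥ 27 mm ⇒ Susceptible
Aztreonam: 29 mm is ≥ 27 mm ⇒ susceptible
Cefuroxime: 16 mm is ≤ 19 mm — R
Azithromycin 16 mm: in 16–18 mm → intermediate
Resistant: 1/6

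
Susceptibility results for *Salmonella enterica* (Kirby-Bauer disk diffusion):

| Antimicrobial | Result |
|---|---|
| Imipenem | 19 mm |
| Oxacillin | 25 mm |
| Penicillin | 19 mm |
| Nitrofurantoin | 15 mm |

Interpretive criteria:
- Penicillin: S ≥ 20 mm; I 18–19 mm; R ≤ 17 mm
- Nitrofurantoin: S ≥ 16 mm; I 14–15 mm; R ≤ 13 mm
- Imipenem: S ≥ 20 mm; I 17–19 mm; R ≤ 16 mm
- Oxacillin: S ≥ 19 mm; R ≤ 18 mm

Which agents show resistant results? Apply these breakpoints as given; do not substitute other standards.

none

Imipenem (19 mm) in 17–19 mm ⇒ Intermediate
Oxacillin (25 mm) ≥ 19 mm → susceptible
Penicillin (19 mm) in 18–19 mm → I
Nitrofurantoin 15 mm: in 14–15 mm — Intermediate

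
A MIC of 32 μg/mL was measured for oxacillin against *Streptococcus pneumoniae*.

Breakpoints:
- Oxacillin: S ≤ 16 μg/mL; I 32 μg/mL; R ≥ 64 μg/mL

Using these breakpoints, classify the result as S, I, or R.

Intermediate

Oxacillin 32 μg/mL: = 32 μg/mL ⇒ Intermediate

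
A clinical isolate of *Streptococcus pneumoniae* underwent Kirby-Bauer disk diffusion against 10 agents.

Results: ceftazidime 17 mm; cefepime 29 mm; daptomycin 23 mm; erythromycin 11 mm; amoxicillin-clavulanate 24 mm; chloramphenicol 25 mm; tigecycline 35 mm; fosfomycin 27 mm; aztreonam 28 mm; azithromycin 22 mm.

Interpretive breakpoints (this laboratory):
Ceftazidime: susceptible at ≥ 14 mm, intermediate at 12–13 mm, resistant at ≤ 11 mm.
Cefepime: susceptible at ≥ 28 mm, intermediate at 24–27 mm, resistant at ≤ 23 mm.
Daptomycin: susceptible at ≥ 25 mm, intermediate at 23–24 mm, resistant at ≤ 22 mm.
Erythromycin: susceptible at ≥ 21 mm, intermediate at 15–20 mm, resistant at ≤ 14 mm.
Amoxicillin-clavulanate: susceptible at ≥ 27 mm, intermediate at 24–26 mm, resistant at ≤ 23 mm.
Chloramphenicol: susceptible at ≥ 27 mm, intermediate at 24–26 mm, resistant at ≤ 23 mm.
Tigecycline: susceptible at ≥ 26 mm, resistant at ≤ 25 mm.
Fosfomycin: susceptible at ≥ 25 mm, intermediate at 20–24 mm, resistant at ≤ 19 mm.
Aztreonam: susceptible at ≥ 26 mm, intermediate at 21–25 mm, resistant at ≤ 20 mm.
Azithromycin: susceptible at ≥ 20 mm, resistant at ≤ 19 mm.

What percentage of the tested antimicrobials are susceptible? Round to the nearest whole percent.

Ceftazidime 17 mm: ≥ 14 mm ⇒ S
Cefepime: 29 mm is ≥ 28 mm — S
Daptomycin (23 mm) in 23–24 mm ⇒ Intermediate
Erythromycin (11 mm) ≤ 14 mm ⇒ Resistant
Amoxicillin-clavulanate: 24 mm is in 24–26 mm ⇒ Intermediate
Chloramphenicol 25 mm: in 24–26 mm → I
Tigecycline 35 mm: ≥ 26 mm → Susceptible
Fosfomycin 27 mm: ≥ 25 mm — S
Aztreonam: 28 mm is ≥ 26 mm → S
Azithromycin 22 mm: ≥ 20 mm ⇒ S
Susceptible: 6/10

60%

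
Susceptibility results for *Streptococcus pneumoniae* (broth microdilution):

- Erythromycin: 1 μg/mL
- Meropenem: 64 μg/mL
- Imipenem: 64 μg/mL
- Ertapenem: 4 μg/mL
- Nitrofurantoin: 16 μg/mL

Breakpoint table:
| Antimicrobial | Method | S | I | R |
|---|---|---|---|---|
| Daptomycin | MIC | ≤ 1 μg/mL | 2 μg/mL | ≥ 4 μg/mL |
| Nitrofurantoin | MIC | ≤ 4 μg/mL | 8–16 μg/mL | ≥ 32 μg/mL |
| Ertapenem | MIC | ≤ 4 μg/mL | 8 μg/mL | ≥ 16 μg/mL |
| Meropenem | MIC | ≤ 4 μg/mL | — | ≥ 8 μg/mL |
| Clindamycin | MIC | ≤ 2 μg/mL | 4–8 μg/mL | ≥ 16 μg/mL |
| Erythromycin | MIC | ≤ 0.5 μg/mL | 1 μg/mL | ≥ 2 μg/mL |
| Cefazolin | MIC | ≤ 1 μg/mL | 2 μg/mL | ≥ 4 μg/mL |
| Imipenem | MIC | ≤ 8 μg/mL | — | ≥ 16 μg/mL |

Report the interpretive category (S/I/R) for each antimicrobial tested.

Erythromycin 1 μg/mL: = 1 μg/mL — intermediate
Meropenem 64 μg/mL: ≥ 8 μg/mL ⇒ R
Imipenem (64 μg/mL) ≥ 16 μg/mL ⇒ resistant
Ertapenem 4 μg/mL: ≤ 4 μg/mL — susceptible
Nitrofurantoin: 16 μg/mL is in 8–16 μg/mL ⇒ intermediate

I, R, R, S, I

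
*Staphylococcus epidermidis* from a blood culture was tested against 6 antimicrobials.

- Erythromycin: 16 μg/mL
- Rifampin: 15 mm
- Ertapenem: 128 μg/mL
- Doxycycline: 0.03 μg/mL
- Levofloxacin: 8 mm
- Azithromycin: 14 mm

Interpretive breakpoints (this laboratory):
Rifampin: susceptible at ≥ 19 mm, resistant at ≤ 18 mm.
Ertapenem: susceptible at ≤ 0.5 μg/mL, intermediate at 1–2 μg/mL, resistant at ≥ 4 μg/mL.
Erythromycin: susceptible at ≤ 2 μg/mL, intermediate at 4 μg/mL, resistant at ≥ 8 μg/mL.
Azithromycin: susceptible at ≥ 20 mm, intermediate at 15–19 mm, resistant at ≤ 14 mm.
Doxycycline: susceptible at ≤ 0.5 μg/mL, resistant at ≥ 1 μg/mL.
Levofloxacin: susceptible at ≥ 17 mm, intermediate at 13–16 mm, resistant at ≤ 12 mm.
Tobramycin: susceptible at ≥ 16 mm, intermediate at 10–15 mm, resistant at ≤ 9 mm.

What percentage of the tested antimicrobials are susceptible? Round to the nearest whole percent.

Erythromycin 16 μg/mL: ≥ 8 μg/mL ⇒ R
Rifampin 15 mm: ≤ 18 mm ⇒ R
Ertapenem: 128 μg/mL is ≥ 4 μg/mL — R
Doxycycline 0.03 μg/mL: ≤ 0.5 μg/mL → susceptible
Levofloxacin (8 mm) ≤ 12 mm → R
Azithromycin: 14 mm is ≤ 14 mm — Resistant
Susceptible: 1/6

17%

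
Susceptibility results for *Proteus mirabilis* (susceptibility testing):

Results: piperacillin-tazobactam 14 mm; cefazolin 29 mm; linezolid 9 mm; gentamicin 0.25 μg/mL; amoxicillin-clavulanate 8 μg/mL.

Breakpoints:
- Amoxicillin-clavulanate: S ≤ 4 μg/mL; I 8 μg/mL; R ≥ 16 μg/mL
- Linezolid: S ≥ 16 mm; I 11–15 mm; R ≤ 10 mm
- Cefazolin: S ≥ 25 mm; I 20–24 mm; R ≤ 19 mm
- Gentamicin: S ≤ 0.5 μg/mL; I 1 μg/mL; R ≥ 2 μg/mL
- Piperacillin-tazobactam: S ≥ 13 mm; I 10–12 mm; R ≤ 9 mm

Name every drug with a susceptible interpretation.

Piperacillin-tazobactam: 14 mm is ≥ 13 mm — S
Cefazolin (29 mm) ≥ 25 mm — susceptible
Linezolid: 9 mm is ≤ 10 mm ⇒ R
Gentamicin (0.25 μg/mL) ≤ 0.5 μg/mL ⇒ S
Amoxicillin-clavulanate 8 μg/mL: = 8 μg/mL ⇒ Intermediate

piperacillin-tazobactam, cefazolin, gentamicin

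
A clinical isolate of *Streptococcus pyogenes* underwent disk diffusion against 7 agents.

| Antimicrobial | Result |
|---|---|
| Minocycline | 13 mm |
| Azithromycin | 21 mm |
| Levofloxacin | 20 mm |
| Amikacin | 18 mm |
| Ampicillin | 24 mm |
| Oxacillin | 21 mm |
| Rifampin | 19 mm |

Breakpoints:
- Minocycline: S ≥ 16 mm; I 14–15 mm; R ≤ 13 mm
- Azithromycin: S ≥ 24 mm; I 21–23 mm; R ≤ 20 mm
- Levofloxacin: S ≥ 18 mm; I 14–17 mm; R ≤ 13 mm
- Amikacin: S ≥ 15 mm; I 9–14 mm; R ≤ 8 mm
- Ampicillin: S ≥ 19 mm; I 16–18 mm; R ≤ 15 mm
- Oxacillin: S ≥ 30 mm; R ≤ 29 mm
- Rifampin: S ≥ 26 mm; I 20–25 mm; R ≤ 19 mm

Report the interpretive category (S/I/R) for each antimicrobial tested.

Minocycline 13 mm: ≤ 13 mm → Resistant
Azithromycin (21 mm) in 21–23 mm — intermediate
Levofloxacin (20 mm) ≥ 18 mm → S
Amikacin (18 mm) ≥ 15 mm → susceptible
Ampicillin (24 mm) ≥ 19 mm ⇒ S
Oxacillin: 21 mm is ≤ 29 mm — R
Rifampin 19 mm: ≤ 19 mm → resistant

R, I, S, S, S, R, R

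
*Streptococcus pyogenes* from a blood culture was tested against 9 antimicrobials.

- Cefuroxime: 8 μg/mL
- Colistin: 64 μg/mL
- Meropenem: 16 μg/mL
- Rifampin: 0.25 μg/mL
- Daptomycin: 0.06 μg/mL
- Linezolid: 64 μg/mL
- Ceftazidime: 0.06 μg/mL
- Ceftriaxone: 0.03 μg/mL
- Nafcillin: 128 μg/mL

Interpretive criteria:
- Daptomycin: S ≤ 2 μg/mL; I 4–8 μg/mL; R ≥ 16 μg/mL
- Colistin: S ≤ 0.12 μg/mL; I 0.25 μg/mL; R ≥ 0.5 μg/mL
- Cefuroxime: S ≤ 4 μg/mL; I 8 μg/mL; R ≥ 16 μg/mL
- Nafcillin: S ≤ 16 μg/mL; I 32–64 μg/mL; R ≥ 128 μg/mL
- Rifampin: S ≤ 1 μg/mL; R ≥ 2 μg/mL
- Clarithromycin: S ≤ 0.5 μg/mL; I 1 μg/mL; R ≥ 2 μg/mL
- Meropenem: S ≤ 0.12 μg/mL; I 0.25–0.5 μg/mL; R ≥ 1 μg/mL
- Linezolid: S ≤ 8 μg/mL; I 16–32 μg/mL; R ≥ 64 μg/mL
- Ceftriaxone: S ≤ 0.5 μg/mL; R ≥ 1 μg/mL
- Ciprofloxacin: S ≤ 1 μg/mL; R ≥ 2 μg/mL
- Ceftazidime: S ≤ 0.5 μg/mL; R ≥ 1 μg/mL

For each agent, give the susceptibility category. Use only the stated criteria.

Cefuroxime: 8 μg/mL is = 8 μg/mL — intermediate
Colistin 64 μg/mL: ≥ 0.5 μg/mL — R
Meropenem (16 μg/mL) ≥ 1 μg/mL → resistant
Rifampin 0.25 μg/mL: ≤ 1 μg/mL ⇒ Susceptible
Daptomycin (0.06 μg/mL) ≤ 2 μg/mL — Susceptible
Linezolid 64 μg/mL: ≥ 64 μg/mL ⇒ R
Ceftazidime (0.06 μg/mL) ≤ 0.5 μg/mL ⇒ susceptible
Ceftriaxone (0.03 μg/mL) ≤ 0.5 μg/mL ⇒ S
Nafcillin (128 μg/mL) ≥ 128 μg/mL → resistant

I, R, R, S, S, R, S, S, R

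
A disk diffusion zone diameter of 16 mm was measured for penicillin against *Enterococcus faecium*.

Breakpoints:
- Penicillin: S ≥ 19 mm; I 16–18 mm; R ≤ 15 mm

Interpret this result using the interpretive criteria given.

Intermediate

Penicillin 16 mm: in 16–18 mm → Intermediate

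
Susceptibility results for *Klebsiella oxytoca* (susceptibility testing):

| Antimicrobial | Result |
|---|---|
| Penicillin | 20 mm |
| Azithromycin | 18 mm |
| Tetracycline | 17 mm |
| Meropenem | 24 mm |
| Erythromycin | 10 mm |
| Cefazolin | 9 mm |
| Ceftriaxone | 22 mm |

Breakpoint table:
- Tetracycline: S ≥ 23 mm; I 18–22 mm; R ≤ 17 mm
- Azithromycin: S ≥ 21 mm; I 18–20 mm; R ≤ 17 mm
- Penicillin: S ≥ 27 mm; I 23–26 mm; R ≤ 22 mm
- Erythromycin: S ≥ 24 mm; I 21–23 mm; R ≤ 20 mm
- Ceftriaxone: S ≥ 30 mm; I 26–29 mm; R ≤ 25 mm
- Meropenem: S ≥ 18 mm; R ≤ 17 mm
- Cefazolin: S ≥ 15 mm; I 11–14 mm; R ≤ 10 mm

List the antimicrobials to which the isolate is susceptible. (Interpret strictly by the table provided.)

meropenem

Penicillin: 20 mm is ≤ 22 mm ⇒ Resistant
Azithromycin 18 mm: in 18–20 mm → I
Tetracycline 17 mm: ≤ 17 mm — R
Meropenem (24 mm) ≥ 18 mm → S
Erythromycin 10 mm: ≤ 20 mm — Resistant
Cefazolin (9 mm) ≤ 10 mm ⇒ R
Ceftriaxone 22 mm: ≤ 25 mm → Resistant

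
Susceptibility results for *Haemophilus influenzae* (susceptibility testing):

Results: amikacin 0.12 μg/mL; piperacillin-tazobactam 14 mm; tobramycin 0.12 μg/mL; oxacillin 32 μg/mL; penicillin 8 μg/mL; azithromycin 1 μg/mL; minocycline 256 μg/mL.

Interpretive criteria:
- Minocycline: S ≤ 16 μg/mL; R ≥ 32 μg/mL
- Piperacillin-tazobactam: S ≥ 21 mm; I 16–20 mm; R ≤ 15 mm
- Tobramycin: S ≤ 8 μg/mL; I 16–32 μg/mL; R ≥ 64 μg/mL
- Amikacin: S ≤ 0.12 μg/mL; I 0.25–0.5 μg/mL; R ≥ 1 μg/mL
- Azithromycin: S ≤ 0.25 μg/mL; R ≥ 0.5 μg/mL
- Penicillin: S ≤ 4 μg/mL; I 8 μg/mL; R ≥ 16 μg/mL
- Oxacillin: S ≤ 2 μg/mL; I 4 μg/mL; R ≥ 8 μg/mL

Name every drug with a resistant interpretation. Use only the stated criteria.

Amikacin (0.12 μg/mL) ≤ 0.12 μg/mL ⇒ Susceptible
Piperacillin-tazobactam: 14 mm is ≤ 15 mm → resistant
Tobramycin (0.12 μg/mL) ≤ 8 μg/mL — Susceptible
Oxacillin: 32 μg/mL is ≥ 8 μg/mL — resistant
Penicillin: 8 μg/mL is = 8 μg/mL — intermediate
Azithromycin 1 μg/mL: ≥ 0.5 μg/mL — R
Minocycline 256 μg/mL: ≥ 32 μg/mL ⇒ R

piperacillin-tazobactam, oxacillin, azithromycin, minocycline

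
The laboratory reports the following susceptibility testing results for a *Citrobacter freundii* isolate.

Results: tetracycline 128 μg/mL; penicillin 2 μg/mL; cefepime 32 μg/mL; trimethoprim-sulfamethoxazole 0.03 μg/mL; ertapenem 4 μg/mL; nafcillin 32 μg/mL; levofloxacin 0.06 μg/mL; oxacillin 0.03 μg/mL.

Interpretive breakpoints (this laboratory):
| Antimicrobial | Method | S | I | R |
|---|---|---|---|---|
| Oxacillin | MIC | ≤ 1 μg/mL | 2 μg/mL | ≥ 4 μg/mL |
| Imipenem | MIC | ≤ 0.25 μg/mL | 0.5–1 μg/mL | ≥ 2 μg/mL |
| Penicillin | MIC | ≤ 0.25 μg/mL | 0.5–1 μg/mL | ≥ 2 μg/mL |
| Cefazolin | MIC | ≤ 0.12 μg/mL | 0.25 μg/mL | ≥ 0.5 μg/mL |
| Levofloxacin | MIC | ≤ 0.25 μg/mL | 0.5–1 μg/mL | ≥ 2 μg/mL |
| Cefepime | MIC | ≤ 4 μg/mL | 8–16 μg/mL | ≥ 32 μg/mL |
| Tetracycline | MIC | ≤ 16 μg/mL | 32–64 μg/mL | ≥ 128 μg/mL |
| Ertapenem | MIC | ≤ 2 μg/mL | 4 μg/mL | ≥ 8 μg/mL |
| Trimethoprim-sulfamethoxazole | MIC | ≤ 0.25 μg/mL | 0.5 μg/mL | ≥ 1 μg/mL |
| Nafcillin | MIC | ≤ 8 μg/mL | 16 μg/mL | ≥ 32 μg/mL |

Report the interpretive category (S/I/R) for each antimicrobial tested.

R, R, R, S, I, R, S, S

Tetracycline: 128 μg/mL is ≥ 128 μg/mL → R
Penicillin (2 μg/mL) ≥ 2 μg/mL → Resistant
Cefepime: 32 μg/mL is ≥ 32 μg/mL → Resistant
Trimethoprim-sulfamethoxazole 0.03 μg/mL: ≤ 0.25 μg/mL — S
Ertapenem (4 μg/mL) = 4 μg/mL — intermediate
Nafcillin: 32 μg/mL is ≥ 32 μg/mL → R
Levofloxacin 0.06 μg/mL: ≤ 0.25 μg/mL ⇒ susceptible
Oxacillin: 0.03 μg/mL is ≤ 1 μg/mL ⇒ susceptible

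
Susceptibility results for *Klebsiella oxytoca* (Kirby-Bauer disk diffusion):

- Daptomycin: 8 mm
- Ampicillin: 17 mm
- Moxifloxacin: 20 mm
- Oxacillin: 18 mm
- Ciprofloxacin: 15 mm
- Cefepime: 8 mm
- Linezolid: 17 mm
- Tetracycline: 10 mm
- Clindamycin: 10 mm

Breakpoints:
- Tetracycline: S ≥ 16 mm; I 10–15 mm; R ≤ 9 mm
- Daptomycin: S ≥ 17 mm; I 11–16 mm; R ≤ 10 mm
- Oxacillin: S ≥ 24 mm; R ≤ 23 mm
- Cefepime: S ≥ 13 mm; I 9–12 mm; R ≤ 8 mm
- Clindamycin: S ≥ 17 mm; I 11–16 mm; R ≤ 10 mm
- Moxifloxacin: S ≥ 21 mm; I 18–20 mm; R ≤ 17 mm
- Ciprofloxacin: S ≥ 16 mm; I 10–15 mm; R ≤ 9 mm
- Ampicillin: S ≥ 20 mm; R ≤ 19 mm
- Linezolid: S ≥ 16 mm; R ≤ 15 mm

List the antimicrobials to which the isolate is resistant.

Daptomycin: 8 mm is ≤ 10 mm ⇒ resistant
Ampicillin: 17 mm is ≤ 19 mm → R
Moxifloxacin (20 mm) in 18–20 mm — Intermediate
Oxacillin (18 mm) ≤ 23 mm ⇒ resistant
Ciprofloxacin 15 mm: in 10–15 mm ⇒ Intermediate
Cefepime: 8 mm is ≤ 8 mm — R
Linezolid: 17 mm is ≥ 16 mm → Susceptible
Tetracycline (10 mm) in 10–15 mm ⇒ I
Clindamycin 10 mm: ≤ 10 mm ⇒ R

daptomycin, ampicillin, oxacillin, cefepime, clindamycin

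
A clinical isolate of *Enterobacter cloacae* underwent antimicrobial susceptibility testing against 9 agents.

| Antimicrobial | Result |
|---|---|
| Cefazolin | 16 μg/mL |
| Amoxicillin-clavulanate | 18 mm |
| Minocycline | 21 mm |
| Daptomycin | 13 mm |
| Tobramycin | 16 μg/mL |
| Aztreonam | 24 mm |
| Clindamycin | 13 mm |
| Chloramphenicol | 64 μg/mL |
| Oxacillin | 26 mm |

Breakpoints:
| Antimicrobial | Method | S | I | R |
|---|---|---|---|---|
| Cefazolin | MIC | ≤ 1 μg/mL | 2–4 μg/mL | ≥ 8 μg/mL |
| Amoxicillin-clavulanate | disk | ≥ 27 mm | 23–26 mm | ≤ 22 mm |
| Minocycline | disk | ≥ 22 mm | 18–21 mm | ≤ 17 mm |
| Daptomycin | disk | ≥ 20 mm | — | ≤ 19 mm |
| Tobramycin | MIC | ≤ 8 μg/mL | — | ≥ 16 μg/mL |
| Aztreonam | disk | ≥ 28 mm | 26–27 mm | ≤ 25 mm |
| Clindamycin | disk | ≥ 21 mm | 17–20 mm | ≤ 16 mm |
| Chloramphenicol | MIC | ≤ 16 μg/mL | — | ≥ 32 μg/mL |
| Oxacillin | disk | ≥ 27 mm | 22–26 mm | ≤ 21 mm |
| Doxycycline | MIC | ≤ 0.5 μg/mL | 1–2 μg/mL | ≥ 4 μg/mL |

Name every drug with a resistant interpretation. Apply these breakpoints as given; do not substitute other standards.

Cefazolin (16 μg/mL) ≥ 8 μg/mL → R
Amoxicillin-clavulanate: 18 mm is ≤ 22 mm ⇒ R
Minocycline 21 mm: in 18–21 mm ⇒ Intermediate
Daptomycin: 13 mm is ≤ 19 mm — resistant
Tobramycin 16 μg/mL: ≥ 16 μg/mL — Resistant
Aztreonam: 24 mm is ≤ 25 mm ⇒ R
Clindamycin: 13 mm is ≤ 16 mm ⇒ resistant
Chloramphenicol 64 μg/mL: ≥ 32 μg/mL ⇒ resistant
Oxacillin (26 mm) in 22–26 mm ⇒ Intermediate

cefazolin, amoxicillin-clavulanate, daptomycin, tobramycin, aztreonam, clindamycin, chloramphenicol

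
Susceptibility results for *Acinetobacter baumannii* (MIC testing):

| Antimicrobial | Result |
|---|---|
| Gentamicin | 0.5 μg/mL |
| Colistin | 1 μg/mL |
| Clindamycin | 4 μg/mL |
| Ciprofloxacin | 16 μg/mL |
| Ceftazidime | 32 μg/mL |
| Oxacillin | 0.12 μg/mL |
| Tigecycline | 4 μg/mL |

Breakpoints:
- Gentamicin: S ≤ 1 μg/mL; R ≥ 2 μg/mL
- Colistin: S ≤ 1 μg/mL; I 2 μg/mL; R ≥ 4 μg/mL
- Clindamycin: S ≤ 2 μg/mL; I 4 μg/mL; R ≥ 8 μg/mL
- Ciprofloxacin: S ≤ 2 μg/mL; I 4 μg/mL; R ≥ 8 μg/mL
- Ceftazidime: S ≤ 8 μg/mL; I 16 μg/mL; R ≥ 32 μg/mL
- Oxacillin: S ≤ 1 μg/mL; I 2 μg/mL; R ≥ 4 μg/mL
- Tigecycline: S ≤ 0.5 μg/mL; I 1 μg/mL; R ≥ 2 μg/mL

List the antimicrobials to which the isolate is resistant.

ciprofloxacin, ceftazidime, tigecycline

Gentamicin 0.5 μg/mL: ≤ 1 μg/mL — S
Colistin: 1 μg/mL is ≤ 1 μg/mL ⇒ Susceptible
Clindamycin (4 μg/mL) = 4 μg/mL → intermediate
Ciprofloxacin 16 μg/mL: ≥ 8 μg/mL ⇒ resistant
Ceftazidime (32 μg/mL) ≥ 32 μg/mL → R
Oxacillin 0.12 μg/mL: ≤ 1 μg/mL → susceptible
Tigecycline 4 μg/mL: ≥ 2 μg/mL — resistant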